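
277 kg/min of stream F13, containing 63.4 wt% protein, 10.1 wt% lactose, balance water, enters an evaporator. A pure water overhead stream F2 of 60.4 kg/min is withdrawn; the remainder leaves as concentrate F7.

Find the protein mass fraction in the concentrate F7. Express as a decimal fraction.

0.811

protein is not removed: 277×0.634 = 175.62 kg/min of protein enters F7.
Concentrate = 277 − 60.4 = 216.6 kg/min.
Mass fraction = 175.62/216.6 = 0.811.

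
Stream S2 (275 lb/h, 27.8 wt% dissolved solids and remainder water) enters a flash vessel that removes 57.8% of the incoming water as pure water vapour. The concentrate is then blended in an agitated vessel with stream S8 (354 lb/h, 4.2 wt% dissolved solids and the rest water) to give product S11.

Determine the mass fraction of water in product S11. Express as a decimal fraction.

0.822

Vapour removed = 0.578×0.722×275 = 114.76 lb/h; concentrate = 160.24 lb/h.
water reaching the mixer = 83.788 (from concentrate) + 354×0.958 = 422.92 lb/h.
Product flow = 160.24 + 354 = 514.24 lb/h; water fraction = 0.822.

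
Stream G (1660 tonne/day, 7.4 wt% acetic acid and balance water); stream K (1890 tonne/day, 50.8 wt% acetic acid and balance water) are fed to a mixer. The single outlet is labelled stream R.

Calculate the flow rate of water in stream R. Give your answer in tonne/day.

2467 tonne/day

water out = water in = 1660×0.926 + 1890×0.492 = 2467 tonne/day.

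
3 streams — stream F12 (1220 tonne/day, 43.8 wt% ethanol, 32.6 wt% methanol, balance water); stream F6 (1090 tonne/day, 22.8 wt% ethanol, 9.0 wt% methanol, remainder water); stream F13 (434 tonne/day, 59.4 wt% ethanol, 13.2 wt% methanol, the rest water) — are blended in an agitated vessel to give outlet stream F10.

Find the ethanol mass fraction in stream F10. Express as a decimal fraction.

0.3793

Total flow out = 1220 + 1090 + 434 = 2744 tonne/day.
ethanol in = 1220×0.438 + 1090×0.228 + 434×0.594 = 1040.7 tonne/day.
ethanol mass fraction in F10 = 1040.7/2744 = 0.3793.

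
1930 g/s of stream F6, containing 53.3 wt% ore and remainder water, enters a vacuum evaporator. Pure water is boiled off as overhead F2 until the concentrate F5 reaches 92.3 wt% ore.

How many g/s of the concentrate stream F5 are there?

ore is conserved: 1930×0.533 = 1028.7 g/s all reports to the concentrate.
Concentrate = 1028.7/(target fraction) = 1114.5 g/s.

1115 g/s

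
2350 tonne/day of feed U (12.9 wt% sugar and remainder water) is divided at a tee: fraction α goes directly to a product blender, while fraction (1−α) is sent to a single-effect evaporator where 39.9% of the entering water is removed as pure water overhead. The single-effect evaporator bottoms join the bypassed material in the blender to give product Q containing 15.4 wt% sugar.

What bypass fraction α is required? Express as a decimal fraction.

0.533

All 2350×0.129 = 303.15 tonne/day of sugar reaches Q, so Q = 303.15/0.154 = 1968.5 tonne/day and vapour = 381.49 tonne/day.
The evaporator receives (1−α)·2350 of feed at 0.871 water and removes 0.399 of that water:
0.399×0.871×(1−α)×2350 = 381.49
(1−α) = 381.49/816.69 = 0.4671;  α = 0.5329.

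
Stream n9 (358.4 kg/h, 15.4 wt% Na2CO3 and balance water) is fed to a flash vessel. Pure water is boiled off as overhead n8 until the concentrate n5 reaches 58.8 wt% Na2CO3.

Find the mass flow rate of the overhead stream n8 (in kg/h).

264.5 kg/h

Na2CO3 is conserved: 358.4×0.154 = 55.194 kg/h all reports to the concentrate.
Concentrate = 55.194/(target fraction) = 93.867 kg/h.
Overhead = 358.4 − 93.867 = 264.53 kg/h.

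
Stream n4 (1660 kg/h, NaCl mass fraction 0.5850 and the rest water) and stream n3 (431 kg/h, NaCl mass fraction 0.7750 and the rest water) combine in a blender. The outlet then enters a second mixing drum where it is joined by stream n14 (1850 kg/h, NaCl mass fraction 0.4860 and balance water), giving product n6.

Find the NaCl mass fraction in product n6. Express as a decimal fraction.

Overall, product flow = 3941 kg/h.
NaCl in = 1660×0.585 + 431×0.775 + 1850×0.486 = 2204.2 kg/h.
NaCl fraction in n6 = 0.5593.

0.5593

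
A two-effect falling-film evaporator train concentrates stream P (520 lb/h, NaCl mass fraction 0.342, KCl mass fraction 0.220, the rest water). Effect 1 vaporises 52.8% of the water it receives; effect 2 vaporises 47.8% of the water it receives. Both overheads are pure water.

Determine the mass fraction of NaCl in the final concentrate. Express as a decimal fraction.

water in feed = 520×0.438 = 227.76 lb/h.
After stage 1: water left = (1−0.528)×227.76 = 107.5; stream total = 399.74 lb/h.
After stage 2: water left = (1−0.478)×107.5 = 56.116; final concentrate = 348.36 lb/h.
NaCl fraction = 177.84/348.36 = 0.511.

0.511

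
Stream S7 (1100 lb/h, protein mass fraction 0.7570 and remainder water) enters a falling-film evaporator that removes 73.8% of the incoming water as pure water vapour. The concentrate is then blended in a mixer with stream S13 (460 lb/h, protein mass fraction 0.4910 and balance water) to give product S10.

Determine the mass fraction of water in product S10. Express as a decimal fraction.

Vapour removed = 0.738×0.243×1100 = 197.27 lb/h; concentrate = 902.73 lb/h.
water reaching the mixer = 70.033 (from concentrate) + 460×0.509 = 304.17 lb/h.
Product flow = 902.73 + 460 = 1362.7 lb/h; water fraction = 0.2232.

0.2232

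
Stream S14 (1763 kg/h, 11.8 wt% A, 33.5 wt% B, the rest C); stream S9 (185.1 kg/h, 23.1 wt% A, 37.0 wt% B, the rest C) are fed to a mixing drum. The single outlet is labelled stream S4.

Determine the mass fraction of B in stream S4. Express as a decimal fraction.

Total flow out = 1763 + 185.1 = 1948.1 kg/h.
B in = 1763×0.335 + 185.1×0.370 = 659.09 kg/h.
B mass fraction in S4 = 659.09/1948.1 = 0.338.

0.338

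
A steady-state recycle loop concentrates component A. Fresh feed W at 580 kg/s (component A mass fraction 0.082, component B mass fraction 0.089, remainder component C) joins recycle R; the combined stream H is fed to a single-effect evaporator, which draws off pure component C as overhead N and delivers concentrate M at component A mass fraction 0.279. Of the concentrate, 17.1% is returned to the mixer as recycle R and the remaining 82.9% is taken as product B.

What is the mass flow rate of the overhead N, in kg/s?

409.5 kg/s

Overall component A balance (none leaves overhead): component A in fresh feed = component A in product, i.e. 580×0.082 = (1−0.171)·M·0.279.
M = 47.56/(0.279×0.829) = 205.63 kg/s.
Recycle R = 0.171×205.63 = 35.162 kg/s.
Combined feed H = 580 + 35.162 = 615.16 kg/s.
Overhead N = H − M = 615.16 − 205.63 = 409.53 kg/s.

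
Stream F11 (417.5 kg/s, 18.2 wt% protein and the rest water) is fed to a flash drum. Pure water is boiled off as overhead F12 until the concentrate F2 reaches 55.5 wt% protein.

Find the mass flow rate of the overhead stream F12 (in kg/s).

280.6 kg/s

protein is conserved: 417.5×0.182 = 75.985 kg/s all reports to the concentrate.
Concentrate = 75.985/(target fraction) = 136.91 kg/s.
Overhead = 417.5 − 136.91 = 280.59 kg/s.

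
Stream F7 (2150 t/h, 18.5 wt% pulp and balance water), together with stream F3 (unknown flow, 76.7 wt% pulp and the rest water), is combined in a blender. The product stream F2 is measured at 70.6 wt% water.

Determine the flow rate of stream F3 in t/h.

495.5 t/h

Let F3 be the unknown flow. Total out = 2150 + F3.
water balance: 1752.2 + 0.233·F3 = 0.706·(2150 + F3)
(0.233 − 0.706)·F3 = 0.706×2150 − 1752.2 = -234.35
F3 = -234.35 / -0.473 = 495.45 t/h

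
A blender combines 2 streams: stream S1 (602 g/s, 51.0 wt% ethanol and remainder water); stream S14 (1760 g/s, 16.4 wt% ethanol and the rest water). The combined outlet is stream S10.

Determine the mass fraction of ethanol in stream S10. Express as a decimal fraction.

0.252

Total flow out = 602 + 1760 = 2362 g/s.
ethanol in = 602×0.510 + 1760×0.164 = 595.66 g/s.
ethanol mass fraction in S10 = 595.66/2362 = 0.252.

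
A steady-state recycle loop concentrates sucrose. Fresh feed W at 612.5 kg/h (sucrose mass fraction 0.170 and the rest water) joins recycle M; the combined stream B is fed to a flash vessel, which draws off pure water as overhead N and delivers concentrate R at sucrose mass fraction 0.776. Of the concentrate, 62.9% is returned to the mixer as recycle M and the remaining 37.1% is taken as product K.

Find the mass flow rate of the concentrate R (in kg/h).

Overall sucrose balance (none leaves overhead): sucrose in fresh feed = sucrose in product, i.e. 612.5×0.170 = (1−0.629)·R·0.776.
R = 104.13/(0.776×0.371) = 361.68 kg/h.

361.7 kg/h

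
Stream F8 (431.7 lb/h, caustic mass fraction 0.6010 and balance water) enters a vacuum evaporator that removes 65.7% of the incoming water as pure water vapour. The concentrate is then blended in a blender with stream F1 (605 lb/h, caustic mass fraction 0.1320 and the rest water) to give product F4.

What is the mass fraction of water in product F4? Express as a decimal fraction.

Vapour removed = 0.657×0.399×431.7 = 113.17 lb/h; concentrate = 318.53 lb/h.
water reaching the mixer = 59.081 (from concentrate) + 605×0.868 = 584.22 lb/h.
Product flow = 318.53 + 605 = 923.53 lb/h; water fraction = 0.6326.

0.6326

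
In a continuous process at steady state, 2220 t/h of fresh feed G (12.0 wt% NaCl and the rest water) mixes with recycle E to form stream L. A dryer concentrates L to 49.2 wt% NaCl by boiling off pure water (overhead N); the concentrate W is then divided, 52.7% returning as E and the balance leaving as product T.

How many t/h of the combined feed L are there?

Overall NaCl balance (none leaves overhead): NaCl in fresh feed = NaCl in product, i.e. 2220×0.120 = (1−0.527)·W·0.492.
W = 266.4/(0.492×0.473) = 1144.7 t/h.
Recycle E = 0.527×1144.7 = 603.28 t/h.
Combined feed L = 2220 + 603.28 = 2823.3 t/h.

2823 t/h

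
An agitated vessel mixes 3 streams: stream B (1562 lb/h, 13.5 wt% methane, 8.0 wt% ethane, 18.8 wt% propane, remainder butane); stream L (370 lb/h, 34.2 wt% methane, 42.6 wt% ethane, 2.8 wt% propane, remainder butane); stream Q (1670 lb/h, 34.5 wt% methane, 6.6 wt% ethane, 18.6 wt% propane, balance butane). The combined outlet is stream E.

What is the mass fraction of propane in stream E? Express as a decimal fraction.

0.171

Total flow out = 1562 + 370 + 1670 = 3602 lb/h.
propane in = 1562×0.188 + 370×0.028 + 1670×0.186 = 614.64 lb/h.
propane mass fraction in E = 614.64/3602 = 0.171.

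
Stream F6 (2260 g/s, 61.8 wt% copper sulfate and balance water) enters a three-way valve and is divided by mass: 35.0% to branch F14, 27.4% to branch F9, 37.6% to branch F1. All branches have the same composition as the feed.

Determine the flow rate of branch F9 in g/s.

Branch F9 flow = 0.274×2260 = 619.24 g/s.

619.2 g/s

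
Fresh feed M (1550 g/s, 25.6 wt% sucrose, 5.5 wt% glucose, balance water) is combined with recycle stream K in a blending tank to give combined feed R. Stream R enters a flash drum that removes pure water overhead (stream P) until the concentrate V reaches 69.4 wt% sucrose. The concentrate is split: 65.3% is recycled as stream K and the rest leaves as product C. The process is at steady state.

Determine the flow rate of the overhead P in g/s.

Overall sucrose balance (none leaves overhead): sucrose in fresh feed = sucrose in product, i.e. 1550×0.256 = (1−0.653)·V·0.694.
V = 396.8/(0.694×0.347) = 1647.7 g/s.
Recycle K = 0.653×1647.7 = 1076 g/s.
Combined feed R = 1550 + 1076 = 2626 g/s.
Overhead P = R − V = 2626 − 1647.7 = 978.24 g/s.

978.2 g/s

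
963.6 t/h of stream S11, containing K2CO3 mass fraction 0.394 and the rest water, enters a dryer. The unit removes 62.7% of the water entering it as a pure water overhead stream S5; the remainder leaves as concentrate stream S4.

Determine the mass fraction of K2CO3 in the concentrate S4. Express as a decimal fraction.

K2CO3 is not removed: 963.6×0.394 = 379.66 t/h of K2CO3 enters S4.
water entering = 963.6×0.606 = 583.94 t/h; overhead removed = 0.627×583.94 = 366.13 t/h.
Concentrate = 963.6 − 366.13 = 597.47 t/h.
Mass fraction = 379.66/597.47 = 0.635.

0.635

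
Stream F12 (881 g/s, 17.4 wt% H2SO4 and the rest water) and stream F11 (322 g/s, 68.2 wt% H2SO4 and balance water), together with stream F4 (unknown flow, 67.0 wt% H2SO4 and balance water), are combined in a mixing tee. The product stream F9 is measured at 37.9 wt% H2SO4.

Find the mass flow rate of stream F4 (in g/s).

Let F4 be the unknown flow. Total out = 1203 + F4.
H2SO4 balance: 372.9 + 0.670·F4 = 0.379·(1203 + F4)
(0.670 − 0.379)·F4 = 0.379×1203 − 372.9 = 83.039
F4 = 83.039 / 0.291 = 285.36 g/s

285.4 g/s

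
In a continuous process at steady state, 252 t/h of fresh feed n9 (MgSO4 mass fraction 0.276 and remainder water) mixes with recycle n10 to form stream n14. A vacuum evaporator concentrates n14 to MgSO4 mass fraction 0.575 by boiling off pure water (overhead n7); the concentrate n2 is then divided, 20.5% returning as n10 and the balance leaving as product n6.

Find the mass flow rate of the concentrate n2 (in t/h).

152.2 t/h

Overall MgSO4 balance (none leaves overhead): MgSO4 in fresh feed = MgSO4 in product, i.e. 252×0.276 = (1−0.205)·n2·0.575.
n2 = 69.552/(0.575×0.795) = 152.15 t/h.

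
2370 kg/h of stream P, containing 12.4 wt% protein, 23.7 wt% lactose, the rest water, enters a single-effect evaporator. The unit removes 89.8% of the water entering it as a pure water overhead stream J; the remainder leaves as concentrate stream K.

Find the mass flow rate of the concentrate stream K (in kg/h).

water entering = 2370×0.639 = 1514.4 kg/h; overhead removed = 0.898×1514.4 = 1360 kg/h.
Concentrate = 2370 − 1360 = 1010 kg/h.

1010 kg/h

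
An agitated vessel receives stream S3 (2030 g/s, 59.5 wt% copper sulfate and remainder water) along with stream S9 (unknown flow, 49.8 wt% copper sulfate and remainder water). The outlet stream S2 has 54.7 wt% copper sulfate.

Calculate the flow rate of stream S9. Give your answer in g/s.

Let S9 be the unknown flow. Total out = 2030 + S9.
copper sulfate balance: 1207.8 + 0.498·S9 = 0.547·(2030 + S9)
(0.498 − 0.547)·S9 = 0.547×2030 − 1207.8 = -97.44
S9 = -97.44 / -0.049 = 1988.6 g/s

1989 g/s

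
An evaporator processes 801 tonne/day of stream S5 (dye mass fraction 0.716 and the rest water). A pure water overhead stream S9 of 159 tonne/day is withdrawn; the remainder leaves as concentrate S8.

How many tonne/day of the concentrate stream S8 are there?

642 tonne/day

Concentrate = 801 − 159 = 642 tonne/day.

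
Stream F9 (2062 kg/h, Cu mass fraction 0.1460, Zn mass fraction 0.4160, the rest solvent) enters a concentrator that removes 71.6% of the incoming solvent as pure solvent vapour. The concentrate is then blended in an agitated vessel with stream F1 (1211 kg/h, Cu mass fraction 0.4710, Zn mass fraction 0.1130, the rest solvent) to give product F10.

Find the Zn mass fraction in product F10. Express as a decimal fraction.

0.3787

Vapour removed = 0.716×0.438×2062 = 646.66 kg/h; concentrate = 1415.3 kg/h.
Zn reaching the mixer = 857.79 (from concentrate) + 1211×0.113 = 994.63 kg/h.
Product flow = 1415.3 + 1211 = 2626.3 kg/h; Zn fraction = 0.3787.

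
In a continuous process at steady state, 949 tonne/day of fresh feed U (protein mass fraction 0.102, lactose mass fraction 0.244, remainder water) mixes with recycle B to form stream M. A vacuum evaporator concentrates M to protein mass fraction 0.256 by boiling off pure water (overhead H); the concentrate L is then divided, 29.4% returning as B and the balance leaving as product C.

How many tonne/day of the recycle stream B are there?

Overall protein balance (none leaves overhead): protein in fresh feed = protein in product, i.e. 949×0.102 = (1−0.294)·L·0.256.
L = 96.798/(0.256×0.706) = 535.58 tonne/day.
Recycle B = 0.294×535.58 = 157.46 tonne/day.

157.5 tonne/day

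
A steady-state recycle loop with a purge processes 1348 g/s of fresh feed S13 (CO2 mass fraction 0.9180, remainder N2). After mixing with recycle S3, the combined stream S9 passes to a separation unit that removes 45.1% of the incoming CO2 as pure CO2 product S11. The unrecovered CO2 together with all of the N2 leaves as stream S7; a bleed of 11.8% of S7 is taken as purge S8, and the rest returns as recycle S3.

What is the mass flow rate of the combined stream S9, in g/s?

3336 g/s

N2 enters only via S13 and leaves only via the purge: 1348×0.082 = 0.118×(N2 in S7), and the separation unit passes all N2, so N2 in S9 = N2 in S7 = 936.75 g/s.
CO2 in S9: m_A = 1348×0.918 + (1−0.118)·(1−0.451)·m_A, so m_A = 1237.5/0.5158 = 2399.2 g/s.
S9 = 2399.2 + 936.75 = 3335.9 g/s.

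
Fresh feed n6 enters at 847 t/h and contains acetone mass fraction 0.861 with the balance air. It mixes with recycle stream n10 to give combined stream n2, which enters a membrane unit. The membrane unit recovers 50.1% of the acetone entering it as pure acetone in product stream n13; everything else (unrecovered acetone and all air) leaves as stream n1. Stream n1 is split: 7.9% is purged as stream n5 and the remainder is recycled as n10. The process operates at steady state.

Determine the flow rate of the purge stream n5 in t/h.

air enters only via n6 and leaves only via the purge: 847×0.139 = 0.079×(air in n1), and the membrane unit passes all air, so air in n2 = air in n1 = 1490.3 t/h.
acetone in n2: m_A = 847×0.861 + (1−0.079)·(1−0.501)·m_A, so m_A = 729.27/0.5404 = 1349.4 t/h.
n1 = (1−0.501)×1349.4 + 1490.3 = 2163.7 t/h.
Purge n5 = 0.079×2163.7 = 170.93 t/h.

170.9 t/h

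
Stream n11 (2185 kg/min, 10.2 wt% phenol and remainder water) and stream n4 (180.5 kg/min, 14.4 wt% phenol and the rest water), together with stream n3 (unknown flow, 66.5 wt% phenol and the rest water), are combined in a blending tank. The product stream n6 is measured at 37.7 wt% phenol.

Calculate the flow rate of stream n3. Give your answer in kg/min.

Let n3 be the unknown flow. Total out = 2365.5 + n3.
phenol balance: 248.86 + 0.665·n3 = 0.377·(2365.5 + n3)
(0.665 − 0.377)·n3 = 0.377×2365.5 − 248.86 = 642.93
n3 = 642.93 / 0.288 = 2232.4 kg/min

2232 kg/min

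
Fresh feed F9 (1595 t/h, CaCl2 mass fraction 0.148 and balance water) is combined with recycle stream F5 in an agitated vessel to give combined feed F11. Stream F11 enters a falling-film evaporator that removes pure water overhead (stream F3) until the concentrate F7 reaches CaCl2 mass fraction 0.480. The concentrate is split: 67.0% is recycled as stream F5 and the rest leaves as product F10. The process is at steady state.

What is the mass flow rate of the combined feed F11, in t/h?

2593 t/h

Overall CaCl2 balance (none leaves overhead): CaCl2 in fresh feed = CaCl2 in product, i.e. 1595×0.148 = (1−0.670)·F7·0.480.
F7 = 236.06/(0.480×0.330) = 1490.3 t/h.
Recycle F5 = 0.670×1490.3 = 998.49 t/h.
Combined feed F11 = 1595 + 998.49 = 2593.5 t/h.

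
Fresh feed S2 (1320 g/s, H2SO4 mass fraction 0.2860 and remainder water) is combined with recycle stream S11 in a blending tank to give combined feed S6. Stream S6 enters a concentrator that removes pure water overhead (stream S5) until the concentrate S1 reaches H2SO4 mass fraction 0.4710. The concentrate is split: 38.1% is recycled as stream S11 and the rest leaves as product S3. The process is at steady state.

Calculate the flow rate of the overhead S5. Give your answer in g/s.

518.5 g/s

Overall H2SO4 balance (none leaves overhead): H2SO4 in fresh feed = H2SO4 in product, i.e. 1320×0.286 = (1−0.381)·S1·0.471.
S1 = 377.52/(0.471×0.619) = 1294.9 g/s.
Recycle S11 = 0.381×1294.9 = 493.35 g/s.
Combined feed S6 = 1320 + 493.35 = 1813.3 g/s.
Overhead S5 = S6 − S1 = 1813.3 − 1294.9 = 518.47 g/s.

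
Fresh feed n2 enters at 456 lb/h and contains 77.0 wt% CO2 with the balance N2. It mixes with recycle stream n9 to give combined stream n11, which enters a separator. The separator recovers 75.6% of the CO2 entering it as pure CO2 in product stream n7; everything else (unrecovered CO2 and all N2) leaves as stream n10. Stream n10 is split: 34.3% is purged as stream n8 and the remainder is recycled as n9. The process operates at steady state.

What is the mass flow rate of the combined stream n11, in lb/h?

N2 enters only via n2 and leaves only via the purge: 456×0.230 = 0.343×(N2 in n10), and the separator passes all N2, so N2 in n11 = N2 in n10 = 305.77 lb/h.
CO2 in n11: m_A = 456×0.770 + (1−0.343)·(1−0.756)·m_A, so m_A = 351.12/0.8397 = 418.15 lb/h.
n11 = 418.15 + 305.77 = 723.93 lb/h.

723.9 lb/h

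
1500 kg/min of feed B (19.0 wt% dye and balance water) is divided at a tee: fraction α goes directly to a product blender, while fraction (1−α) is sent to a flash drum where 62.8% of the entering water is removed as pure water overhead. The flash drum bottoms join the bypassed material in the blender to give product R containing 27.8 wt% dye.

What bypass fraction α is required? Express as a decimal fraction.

0.378

All 1500×0.190 = 285 kg/min of dye reaches R, so R = 285/0.278 = 1025.2 kg/min and vapour = 474.82 kg/min.
The evaporator receives (1−α)·1500 of feed at 0.810 water and removes 0.628 of that water:
0.628×0.810×(1−α)×1500 = 474.82
(1−α) = 474.82/763.02 = 0.6223;  α = 0.3777.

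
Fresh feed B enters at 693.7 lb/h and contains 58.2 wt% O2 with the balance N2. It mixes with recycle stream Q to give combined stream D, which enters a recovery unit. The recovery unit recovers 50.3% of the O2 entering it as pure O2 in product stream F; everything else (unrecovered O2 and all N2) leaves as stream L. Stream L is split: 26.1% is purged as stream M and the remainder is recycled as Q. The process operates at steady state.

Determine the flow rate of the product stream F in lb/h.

321 lb/h

O2 in D: m_A = 693.7×0.582 + (1−0.261)·(1−0.503)·m_A, so m_A = 403.73/0.6327 = 638.09 lb/h.
Product F = 0.503×638.09 = 320.96 lb/h.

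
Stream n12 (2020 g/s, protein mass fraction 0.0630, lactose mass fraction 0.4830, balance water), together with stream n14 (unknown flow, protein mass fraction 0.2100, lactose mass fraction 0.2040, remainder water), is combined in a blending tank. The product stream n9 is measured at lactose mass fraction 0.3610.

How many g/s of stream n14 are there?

Let n14 be the unknown flow. Total out = 2020 + n14.
lactose balance: 975.66 + 0.204·n14 = 0.361·(2020 + n14)
(0.204 − 0.361)·n14 = 0.361×2020 − 975.66 = -246.44
n14 = -246.44 / -0.157 = 1569.7 g/s

1570 g/s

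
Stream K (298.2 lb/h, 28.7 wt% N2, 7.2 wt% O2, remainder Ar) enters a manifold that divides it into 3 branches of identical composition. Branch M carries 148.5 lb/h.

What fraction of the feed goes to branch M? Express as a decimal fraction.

Fraction to M = 148.5/298.2 = 0.4980.

0.498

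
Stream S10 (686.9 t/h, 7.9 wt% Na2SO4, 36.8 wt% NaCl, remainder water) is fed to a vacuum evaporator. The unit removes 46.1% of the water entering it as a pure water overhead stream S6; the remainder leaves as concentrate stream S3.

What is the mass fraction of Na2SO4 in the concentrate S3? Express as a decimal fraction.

Na2SO4 is not removed: 686.9×0.079 = 54.265 t/h of Na2SO4 enters S3.
water entering = 686.9×0.553 = 379.86 t/h; overhead removed = 0.461×379.86 = 175.11 t/h.
Concentrate = 686.9 − 175.11 = 511.79 t/h.
Mass fraction = 54.265/511.79 = 0.106.

0.106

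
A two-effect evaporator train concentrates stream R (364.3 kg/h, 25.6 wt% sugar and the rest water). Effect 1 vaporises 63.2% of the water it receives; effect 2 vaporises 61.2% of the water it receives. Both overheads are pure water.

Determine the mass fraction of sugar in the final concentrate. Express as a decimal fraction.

0.7067

water in feed = 364.3×0.744 = 271.04 kg/h.
After stage 1: water left = (1−0.632)×271.04 = 99.742; stream total = 193 kg/h.
After stage 2: water left = (1−0.612)×99.742 = 38.7; final concentrate = 131.96 kg/h.
sugar fraction = 93.261/131.96 = 0.7067.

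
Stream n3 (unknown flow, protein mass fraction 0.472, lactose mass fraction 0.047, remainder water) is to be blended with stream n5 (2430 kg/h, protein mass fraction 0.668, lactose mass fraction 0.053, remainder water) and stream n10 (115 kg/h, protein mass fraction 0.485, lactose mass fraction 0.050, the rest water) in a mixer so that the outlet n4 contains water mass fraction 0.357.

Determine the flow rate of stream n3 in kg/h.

Let n3 be the unknown flow. Total out = 2545 + n3.
water balance: 731.45 + 0.481·n3 = 0.357·(2545 + n3)
(0.481 − 0.357)·n3 = 0.357×2545 − 731.45 = 177.12
n3 = 177.12 / 0.124 = 1428.4 kg/h

1428 kg/h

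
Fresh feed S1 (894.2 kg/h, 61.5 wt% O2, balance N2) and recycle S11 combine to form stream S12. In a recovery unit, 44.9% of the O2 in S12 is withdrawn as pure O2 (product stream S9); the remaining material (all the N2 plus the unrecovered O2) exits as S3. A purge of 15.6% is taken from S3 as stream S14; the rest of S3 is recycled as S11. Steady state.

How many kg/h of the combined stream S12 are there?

N2 enters only via S1 and leaves only via the purge: 894.2×0.385 = 0.156×(N2 in S3), and the recovery unit passes all N2, so N2 in S12 = N2 in S3 = 2206.8 kg/h.
O2 in S12: m_A = 894.2×0.615 + (1−0.156)·(1−0.449)·m_A, so m_A = 549.93/0.5350 = 1028 kg/h.
S12 = 1028 + 2206.8 = 3234.8 kg/h.

3235 kg/h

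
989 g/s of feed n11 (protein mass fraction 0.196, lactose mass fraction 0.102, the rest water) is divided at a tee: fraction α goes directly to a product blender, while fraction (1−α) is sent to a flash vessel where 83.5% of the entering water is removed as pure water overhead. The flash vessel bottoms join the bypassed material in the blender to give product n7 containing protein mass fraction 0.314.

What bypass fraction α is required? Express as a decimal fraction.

0.359

All 989×0.196 = 193.84 g/s of protein reaches n7, so n7 = 193.84/0.314 = 617.34 g/s and vapour = 371.66 g/s.
The evaporator receives (1−α)·989 of feed at 0.702 water and removes 0.835 of that water:
0.835×0.702×(1−α)×989 = 371.66
(1−α) = 371.66/579.72 = 0.6411;  α = 0.3589.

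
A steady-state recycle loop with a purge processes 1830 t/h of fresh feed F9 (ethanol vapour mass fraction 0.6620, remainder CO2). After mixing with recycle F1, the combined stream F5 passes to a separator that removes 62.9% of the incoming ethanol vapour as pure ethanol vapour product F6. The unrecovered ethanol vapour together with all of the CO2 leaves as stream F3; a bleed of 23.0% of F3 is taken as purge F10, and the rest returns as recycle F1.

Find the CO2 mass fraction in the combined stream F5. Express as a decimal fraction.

0.6133

CO2 enters only via F9 and leaves only via the purge: 1830×0.338 = 0.230×(CO2 in F3), and the separator passes all CO2, so CO2 in F5 = CO2 in F3 = 2689.3 t/h.
ethanol vapour in F5: m_A = 1830×0.662 + (1−0.230)·(1−0.629)·m_A, so m_A = 1211.5/0.7143 = 1695.9 t/h.
F5 = 1695.9 + 2689.3 = 4385.2 t/h.
CO2 fraction in F5 = 2689.3/4385.2 = 0.6133.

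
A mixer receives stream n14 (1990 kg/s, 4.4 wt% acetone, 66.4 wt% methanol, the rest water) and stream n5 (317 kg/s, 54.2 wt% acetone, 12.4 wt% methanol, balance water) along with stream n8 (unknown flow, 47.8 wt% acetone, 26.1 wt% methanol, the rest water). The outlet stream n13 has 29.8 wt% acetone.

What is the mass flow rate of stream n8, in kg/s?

Let n8 be the unknown flow. Total out = 2307 + n8.
acetone balance: 259.37 + 0.478·n8 = 0.298·(2307 + n8)
(0.478 − 0.298)·n8 = 0.298×2307 − 259.37 = 428.11
n8 = 428.11 / 0.180 = 2378.4 kg/s

2378 kg/s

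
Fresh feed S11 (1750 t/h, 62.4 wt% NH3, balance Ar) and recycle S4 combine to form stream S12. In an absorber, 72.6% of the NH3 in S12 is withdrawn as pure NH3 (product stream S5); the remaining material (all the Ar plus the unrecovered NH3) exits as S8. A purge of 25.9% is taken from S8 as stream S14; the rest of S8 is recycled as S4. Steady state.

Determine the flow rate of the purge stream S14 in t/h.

755.2 t/h

Ar enters only via S11 and leaves only via the purge: 1750×0.376 = 0.259×(Ar in S8), and the absorber passes all Ar, so Ar in S12 = Ar in S8 = 2540.5 t/h.
NH3 in S12: m_A = 1750×0.624 + (1−0.259)·(1−0.726)·m_A, so m_A = 1092/0.7970 = 1370.2 t/h.
S8 = (1−0.726)×1370.2 + 2540.5 = 2916 t/h.
Purge S14 = 0.259×2916 = 755.24 t/h.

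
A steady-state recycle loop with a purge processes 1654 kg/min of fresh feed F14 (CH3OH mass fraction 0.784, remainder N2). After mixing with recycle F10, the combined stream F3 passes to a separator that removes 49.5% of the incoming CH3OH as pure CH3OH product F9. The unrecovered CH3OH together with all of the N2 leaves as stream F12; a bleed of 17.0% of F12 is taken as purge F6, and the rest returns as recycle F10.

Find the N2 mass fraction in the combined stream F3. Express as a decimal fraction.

0.485

N2 enters only via F14 and leaves only via the purge: 1654×0.216 = 0.170×(N2 in F12), and the separator passes all N2, so N2 in F3 = N2 in F12 = 2101.6 kg/min.
CH3OH in F3: m_A = 1654×0.784 + (1−0.170)·(1−0.495)·m_A, so m_A = 1296.7/0.5809 = 2232.5 kg/min.
F3 = 2232.5 + 2101.6 = 4334 kg/min.
N2 fraction in F3 = 2101.6/4334 = 0.485.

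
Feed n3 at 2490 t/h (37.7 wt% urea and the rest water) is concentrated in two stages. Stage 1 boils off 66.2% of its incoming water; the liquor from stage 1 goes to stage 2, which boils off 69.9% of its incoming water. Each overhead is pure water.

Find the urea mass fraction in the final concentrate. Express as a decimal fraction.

0.8561

water in feed = 2490×0.623 = 1551.3 t/h.
After stage 1: water left = (1−0.662)×1551.3 = 524.33; stream total = 1463.1 t/h.
After stage 2: water left = (1−0.699)×524.33 = 157.82; final concentrate = 1096.6 t/h.
urea fraction = 938.73/1096.6 = 0.8561.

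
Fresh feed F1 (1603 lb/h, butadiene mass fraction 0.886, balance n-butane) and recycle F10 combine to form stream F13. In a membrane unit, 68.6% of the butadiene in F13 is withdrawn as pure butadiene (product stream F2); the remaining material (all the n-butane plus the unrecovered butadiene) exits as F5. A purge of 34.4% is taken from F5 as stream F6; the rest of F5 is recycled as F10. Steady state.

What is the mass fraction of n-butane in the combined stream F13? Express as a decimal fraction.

0.229

n-butane enters only via F1 and leaves only via the purge: 1603×0.114 = 0.344×(n-butane in F5), and the membrane unit passes all n-butane, so n-butane in F13 = n-butane in F5 = 531.23 lb/h.
butadiene in F13: m_A = 1603×0.886 + (1−0.344)·(1−0.686)·m_A, so m_A = 1420.3/0.7940 = 1788.7 lb/h.
F13 = 1788.7 + 531.23 = 2319.9 lb/h.
n-butane fraction in F13 = 531.23/2319.9 = 0.229.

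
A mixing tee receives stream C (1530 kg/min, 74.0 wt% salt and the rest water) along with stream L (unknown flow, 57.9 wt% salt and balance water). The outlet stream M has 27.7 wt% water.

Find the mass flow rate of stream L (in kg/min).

180.6 kg/min

Let L be the unknown flow. Total out = 1530 + L.
water balance: 397.8 + 0.421·L = 0.277·(1530 + L)
(0.421 − 0.277)·L = 0.277×1530 − 397.8 = 26.01
L = 26.01 / 0.144 = 180.63 kg/min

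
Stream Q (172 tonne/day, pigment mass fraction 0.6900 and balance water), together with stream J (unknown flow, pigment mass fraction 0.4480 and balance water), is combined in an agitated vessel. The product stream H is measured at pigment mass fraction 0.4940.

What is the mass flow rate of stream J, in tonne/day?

Let J be the unknown flow. Total out = 172 + J.
pigment balance: 118.68 + 0.448·J = 0.494·(172 + J)
(0.448 − 0.494)·J = 0.494×172 − 118.68 = -33.712
J = -33.712 / -0.046 = 732.87 tonne/day

732.9 tonne/day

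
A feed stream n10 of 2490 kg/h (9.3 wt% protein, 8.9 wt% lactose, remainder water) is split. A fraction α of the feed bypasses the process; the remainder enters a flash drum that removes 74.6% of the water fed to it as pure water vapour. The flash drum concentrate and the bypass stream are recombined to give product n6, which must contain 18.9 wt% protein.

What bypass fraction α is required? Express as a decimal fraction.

All 2490×0.093 = 231.57 kg/h of protein reaches n6, so n6 = 231.57/0.189 = 1225.2 kg/h and vapour = 1264.8 kg/h.
The evaporator receives (1−α)·2490 of feed at 0.818 water and removes 0.746 of that water:
0.746×0.818×(1−α)×2490 = 1264.8
(1−α) = 1264.8/1519.5 = 0.8324;  α = 0.1676.

0.168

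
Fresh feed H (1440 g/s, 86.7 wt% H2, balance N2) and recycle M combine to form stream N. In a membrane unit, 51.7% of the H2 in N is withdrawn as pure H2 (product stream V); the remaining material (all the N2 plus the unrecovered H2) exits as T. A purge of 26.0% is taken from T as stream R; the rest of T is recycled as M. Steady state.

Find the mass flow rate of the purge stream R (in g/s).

435.5 g/s

N2 enters only via H and leaves only via the purge: 1440×0.133 = 0.260×(N2 in T), and the membrane unit passes all N2, so N2 in N = N2 in T = 736.62 g/s.
H2 in N: m_A = 1440×0.867 + (1−0.260)·(1−0.517)·m_A, so m_A = 1248.5/0.6426 = 1942.9 g/s.
T = (1−0.517)×1942.9 + 736.62 = 1675 g/s.
Purge R = 0.260×1675 = 435.51 g/s.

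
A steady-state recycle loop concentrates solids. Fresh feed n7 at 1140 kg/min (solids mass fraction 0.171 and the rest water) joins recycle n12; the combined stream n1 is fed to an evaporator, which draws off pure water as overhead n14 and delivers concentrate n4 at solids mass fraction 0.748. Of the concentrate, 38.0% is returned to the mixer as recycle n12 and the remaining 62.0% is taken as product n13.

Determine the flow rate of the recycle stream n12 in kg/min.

Overall solids balance (none leaves overhead): solids in fresh feed = solids in product, i.e. 1140×0.171 = (1−0.380)·n4·0.748.
n4 = 194.94/(0.748×0.620) = 420.35 kg/min.
Recycle n12 = 0.380×420.35 = 159.73 kg/min.

159.7 kg/min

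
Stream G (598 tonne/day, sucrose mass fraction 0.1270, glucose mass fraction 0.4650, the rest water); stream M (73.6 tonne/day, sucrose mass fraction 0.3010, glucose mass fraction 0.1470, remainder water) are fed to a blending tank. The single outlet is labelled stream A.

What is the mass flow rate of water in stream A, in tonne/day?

284.6 tonne/day

water out = water in = 598×0.408 + 73.6×0.552 = 284.61 tonne/day.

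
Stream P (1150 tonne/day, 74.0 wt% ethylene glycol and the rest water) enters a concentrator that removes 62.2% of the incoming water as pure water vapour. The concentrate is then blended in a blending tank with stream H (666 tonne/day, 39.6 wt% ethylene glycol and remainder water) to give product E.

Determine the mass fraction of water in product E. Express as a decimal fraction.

Vapour removed = 0.622×0.260×1150 = 185.98 tonne/day; concentrate = 964.02 tonne/day.
water reaching the mixer = 113.02 (from concentrate) + 666×0.604 = 515.29 tonne/day.
Product flow = 964.02 + 666 = 1630 tonne/day; water fraction = 0.316.

0.316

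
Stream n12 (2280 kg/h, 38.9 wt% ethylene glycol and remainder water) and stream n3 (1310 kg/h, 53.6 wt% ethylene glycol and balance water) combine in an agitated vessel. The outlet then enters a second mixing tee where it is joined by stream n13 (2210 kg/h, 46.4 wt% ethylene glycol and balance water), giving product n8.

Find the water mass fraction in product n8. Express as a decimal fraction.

Overall, product flow = 5800 kg/h.
water in = 2280×0.611 + 1310×0.464 + 2210×0.536 = 3185.5 kg/h.
water fraction in n8 = 0.5492.

0.5492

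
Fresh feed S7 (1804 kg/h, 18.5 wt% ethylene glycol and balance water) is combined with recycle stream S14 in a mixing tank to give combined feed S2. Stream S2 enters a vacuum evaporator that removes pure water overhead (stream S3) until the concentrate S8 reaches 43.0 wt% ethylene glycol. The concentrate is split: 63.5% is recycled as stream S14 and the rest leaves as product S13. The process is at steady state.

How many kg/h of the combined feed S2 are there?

Overall ethylene glycol balance (none leaves overhead): ethylene glycol in fresh feed = ethylene glycol in product, i.e. 1804×0.185 = (1−0.635)·S8·0.430.
S8 = 333.74/(0.430×0.365) = 2126.4 kg/h.
Recycle S14 = 0.635×2126.4 = 1350.3 kg/h.
Combined feed S2 = 1804 + 1350.3 = 3154.3 kg/h.

3154 kg/h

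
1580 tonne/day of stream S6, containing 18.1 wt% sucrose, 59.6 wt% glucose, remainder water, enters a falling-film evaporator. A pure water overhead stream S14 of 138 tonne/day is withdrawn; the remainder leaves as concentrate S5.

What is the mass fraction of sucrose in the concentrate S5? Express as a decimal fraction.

sucrose is not removed: 1580×0.181 = 285.98 tonne/day of sucrose enters S5.
Concentrate = 1580 − 138 = 1442 tonne/day.
Mass fraction = 285.98/1442 = 0.1983.

0.1983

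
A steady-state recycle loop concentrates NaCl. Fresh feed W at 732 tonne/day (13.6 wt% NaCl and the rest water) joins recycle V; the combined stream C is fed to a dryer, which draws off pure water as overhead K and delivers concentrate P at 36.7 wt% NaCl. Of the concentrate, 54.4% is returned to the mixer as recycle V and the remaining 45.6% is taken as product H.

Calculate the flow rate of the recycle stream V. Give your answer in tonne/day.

323.6 tonne/day

Overall NaCl balance (none leaves overhead): NaCl in fresh feed = NaCl in product, i.e. 732×0.136 = (1−0.544)·P·0.367.
P = 99.552/(0.367×0.456) = 594.87 tonne/day.
Recycle V = 0.544×594.87 = 323.61 tonne/day.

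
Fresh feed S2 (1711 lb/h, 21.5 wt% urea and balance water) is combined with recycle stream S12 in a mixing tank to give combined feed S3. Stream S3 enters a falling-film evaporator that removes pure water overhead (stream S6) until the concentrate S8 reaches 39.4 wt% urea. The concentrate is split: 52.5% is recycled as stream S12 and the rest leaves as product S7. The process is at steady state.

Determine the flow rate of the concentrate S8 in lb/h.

Overall urea balance (none leaves overhead): urea in fresh feed = urea in product, i.e. 1711×0.215 = (1−0.525)·S8·0.394.
S8 = 367.87/(0.394×0.475) = 1965.6 lb/h.

1966 lb/h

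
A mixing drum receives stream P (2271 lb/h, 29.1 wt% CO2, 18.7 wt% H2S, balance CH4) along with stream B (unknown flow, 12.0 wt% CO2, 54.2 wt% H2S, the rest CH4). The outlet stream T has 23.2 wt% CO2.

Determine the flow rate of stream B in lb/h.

Let B be the unknown flow. Total out = 2271 + B.
CO2 balance: 660.86 + 0.120·B = 0.232·(2271 + B)
(0.120 − 0.232)·B = 0.232×2271 − 660.86 = -133.99
B = -133.99 / -0.112 = 1196.3 lb/h

1196 lb/h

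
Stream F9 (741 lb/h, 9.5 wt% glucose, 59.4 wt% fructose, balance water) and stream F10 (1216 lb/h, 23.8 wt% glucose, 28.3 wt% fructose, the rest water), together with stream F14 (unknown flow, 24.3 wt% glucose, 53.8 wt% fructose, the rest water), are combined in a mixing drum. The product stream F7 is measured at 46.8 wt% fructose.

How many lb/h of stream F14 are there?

Let F14 be the unknown flow. Total out = 1957 + F14.
fructose balance: 784.28 + 0.538·F14 = 0.468·(1957 + F14)
(0.538 − 0.468)·F14 = 0.468×1957 − 784.28 = 131.59
F14 = 131.59 / 0.070 = 1879.9 lb/h

1880 lb/h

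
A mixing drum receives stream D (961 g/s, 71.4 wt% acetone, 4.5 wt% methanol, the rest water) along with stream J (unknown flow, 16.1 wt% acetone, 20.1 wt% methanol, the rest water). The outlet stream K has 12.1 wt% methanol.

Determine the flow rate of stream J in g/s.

Let J be the unknown flow. Total out = 961 + J.
methanol balance: 43.245 + 0.201·J = 0.121·(961 + J)
(0.201 − 0.121)·J = 0.121×961 − 43.245 = 73.036
J = 73.036 / 0.080 = 912.95 g/s

912.9 g/s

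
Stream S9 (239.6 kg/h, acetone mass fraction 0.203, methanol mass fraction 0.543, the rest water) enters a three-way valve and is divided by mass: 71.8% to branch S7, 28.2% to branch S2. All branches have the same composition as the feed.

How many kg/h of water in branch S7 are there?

43.7 kg/h

Branch S7 total = 0.718×239.6 = 172.03 kg/h.
water in S7 = 0.254×172.03 = 43.696 kg/h.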